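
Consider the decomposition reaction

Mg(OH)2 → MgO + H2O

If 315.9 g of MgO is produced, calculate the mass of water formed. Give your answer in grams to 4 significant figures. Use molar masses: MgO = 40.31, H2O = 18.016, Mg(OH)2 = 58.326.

n(MgO) = 315.90 g / 40.31 g/mol = 7.8368 mol.
From the equation the MgO:H2O mole ratio is 1:1, so n(H2O) = 7.8368 × 1/1 = 7.8368 mol.
Mass of H2O = 7.8368 mol × 18.016 g/mol = 141.19 g.

141.2 g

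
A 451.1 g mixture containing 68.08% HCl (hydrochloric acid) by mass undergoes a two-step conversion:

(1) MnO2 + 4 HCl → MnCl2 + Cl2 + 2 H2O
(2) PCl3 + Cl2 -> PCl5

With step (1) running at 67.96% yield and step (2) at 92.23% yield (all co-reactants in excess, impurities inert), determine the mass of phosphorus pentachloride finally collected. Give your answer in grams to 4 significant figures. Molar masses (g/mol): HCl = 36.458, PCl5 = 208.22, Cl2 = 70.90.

274.8 g

Pure HCl = 451.1 × 0.6808 = 307.11 g.
n(HCl) = 307.11 / 36.458 = 8.4236 mol.
Step 1 (HCl:Cl2 = 4:1): theoretical n(Cl2) = 2.1059 mol; at 67.96% yield, n(Cl2) = 1.4312 mol.
Step 2 (Cl2:PCl5 = 1:1): theoretical n(PCl5) = 1.4312 mol, so theoretical mass = 1.4312 × 208.22 = 298.00 g.
At 92.23% yield, actual mass of PCl5 = 298.00 × 0.9223 = 274.84 g.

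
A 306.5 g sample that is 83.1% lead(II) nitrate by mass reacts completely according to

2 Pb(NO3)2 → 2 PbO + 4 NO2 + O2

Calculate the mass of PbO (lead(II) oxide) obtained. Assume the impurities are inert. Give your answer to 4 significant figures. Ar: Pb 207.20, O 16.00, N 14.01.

171.6 g

Mass of pure Pb(NO3)2 = 306.5 g × 0.831 = 254.70 g.
M(Pb(NO3)2) = 207.20 + 2(14.01) + 6(16.00) = 331.22 g/mol.
M(PbO) = 207.20 + 16.00 = 223.20 g/mol.
n(Pb(NO3)2) = 254.70 g / 331.22 g/mol = 0.76898 mol.
From the equation the Pb(NO3)2:PbO mole ratio is 2:2, so n(PbO) = 0.76898 × 2/2 = 0.76898 mol.
Mass of PbO = 0.76898 mol × 223.20 g/mol = 171.64 g.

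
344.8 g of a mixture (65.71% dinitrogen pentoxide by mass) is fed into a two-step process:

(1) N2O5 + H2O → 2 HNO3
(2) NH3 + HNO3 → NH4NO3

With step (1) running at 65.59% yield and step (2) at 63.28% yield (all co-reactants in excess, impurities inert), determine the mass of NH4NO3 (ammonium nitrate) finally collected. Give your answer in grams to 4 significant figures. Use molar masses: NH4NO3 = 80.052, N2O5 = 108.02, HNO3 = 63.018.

139.4 g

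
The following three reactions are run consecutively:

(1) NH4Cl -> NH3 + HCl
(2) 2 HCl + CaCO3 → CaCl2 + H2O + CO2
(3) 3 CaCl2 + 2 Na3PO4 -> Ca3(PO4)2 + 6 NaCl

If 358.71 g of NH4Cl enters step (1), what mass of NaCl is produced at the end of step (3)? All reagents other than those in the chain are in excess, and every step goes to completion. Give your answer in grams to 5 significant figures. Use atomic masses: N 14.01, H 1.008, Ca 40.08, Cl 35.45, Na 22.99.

M(NH4Cl) = 14.01 + 4(1.008) + 35.45 = 53.492 g/mol.
M(NaCl) = 22.99 + 35.45 = 58.44 g/mol.
n(NH4Cl) = 358.71 / 53.492 = 6.70586 mol.
Reaction (1): NH4Cl→HCl ratio 1:1 ⇒ n(HCl) = 6.70586 mol.
Reaction (2): HCl→CaCl2 ratio 2:1 ⇒ n(CaCl2) = 3.35293 mol.
Reaction (3): CaCl2→NaCl ratio 3:6 ⇒ n(NaCl) = 6.70586 mol.
Mass of NaCl = 6.70586 × 58.44 = 391.891 g.

391.89 g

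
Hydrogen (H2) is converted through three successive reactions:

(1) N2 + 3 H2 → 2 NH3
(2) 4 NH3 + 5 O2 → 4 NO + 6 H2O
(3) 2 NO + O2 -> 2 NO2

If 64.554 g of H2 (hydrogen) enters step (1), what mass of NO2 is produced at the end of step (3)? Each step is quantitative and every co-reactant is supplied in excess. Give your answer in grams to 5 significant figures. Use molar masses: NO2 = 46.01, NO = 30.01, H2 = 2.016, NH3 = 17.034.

982.19 g

n(H2) = 64.554 / 2.016 = 32.0208 mol.
Reaction (1): H2→NH3 ratio 3:2 ⇒ n(NH3) = 21.3472 mol.
Reaction (2): NH3→NO ratio 4:4 ⇒ n(NO) = 21.3472 mol.
Reaction (3): NO→NO2 ratio 2:2 ⇒ n(NO2) = 21.3472 mol.
Mass of NO2 = 21.3472 × 46.01 = 982.186 g.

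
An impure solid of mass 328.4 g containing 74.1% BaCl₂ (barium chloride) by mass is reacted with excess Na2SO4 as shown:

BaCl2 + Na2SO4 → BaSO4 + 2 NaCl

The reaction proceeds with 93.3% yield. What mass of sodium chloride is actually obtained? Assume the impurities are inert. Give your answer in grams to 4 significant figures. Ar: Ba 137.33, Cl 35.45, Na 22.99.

Pure BaCl2 available = 328.4 g × 0.741 = 243.34 g.
M(BaCl2) = 137.33 + 2(35.45) = 208.23 g/mol.
M(NaCl) = 22.99 + 35.45 = 58.44 g/mol.
n(BaCl2) = 243.34 g / 208.23 g/mol = 1.1686 mol.
From the equation the BaCl2:NaCl mole ratio is 1:2, so n(NaCl) = 1.1686 × 2/1 = 2.3373 mol.
Mass of NaCl = 2.3373 mol × 58.44 g/mol = 136.59 g.
Actual mass collected = 136.59 g × 0.933 = 127.44 g.

127.4 g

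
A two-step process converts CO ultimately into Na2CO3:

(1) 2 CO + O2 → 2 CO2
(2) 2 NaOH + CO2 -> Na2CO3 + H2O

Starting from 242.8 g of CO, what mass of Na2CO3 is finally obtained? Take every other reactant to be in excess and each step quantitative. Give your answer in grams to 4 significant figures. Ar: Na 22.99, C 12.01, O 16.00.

918.8 g

M(CO) = 12.01 + 16.00 = 28.01 g/mol.
M(Na2CO3) = 2(22.99) + 12.01 + 3(16.00) = 105.99 g/mol.
n(CO) = 242.80 / 28.01 = 8.6683 mol.
Step 1 gives a 2:2 ratio of CO to CO2, so n(CO2) = 8.6683 mol.
In step 2 the CO2:Na2CO3 ratio is 1:1, so n(Na2CO3) = 8.6683 mol.
Mass of Na2CO3 = 8.6683 × 105.99 = 918.76 g.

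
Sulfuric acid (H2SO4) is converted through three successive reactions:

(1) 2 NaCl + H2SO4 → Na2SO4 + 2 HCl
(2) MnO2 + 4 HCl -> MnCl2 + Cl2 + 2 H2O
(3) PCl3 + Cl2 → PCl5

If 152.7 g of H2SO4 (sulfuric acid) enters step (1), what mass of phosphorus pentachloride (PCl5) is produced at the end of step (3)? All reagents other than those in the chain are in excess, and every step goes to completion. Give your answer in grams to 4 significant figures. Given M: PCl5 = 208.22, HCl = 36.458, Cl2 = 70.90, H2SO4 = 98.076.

162.1 g

n(H2SO4) = 152.7 / 98.076 = 1.5570 mol.
Reaction (1): H2SO4→HCl ratio 1:2 ⇒ n(HCl) = 3.1139 mol.
Reaction (2): HCl→Cl2 ratio 4:1 ⇒ n(Cl2) = 0.77848 mol.
Reaction (3): Cl2→PCl5 ratio 1:1 ⇒ n(PCl5) = 0.77848 mol.
Mass of PCl5 = 0.77848 × 208.22 = 162.09 g.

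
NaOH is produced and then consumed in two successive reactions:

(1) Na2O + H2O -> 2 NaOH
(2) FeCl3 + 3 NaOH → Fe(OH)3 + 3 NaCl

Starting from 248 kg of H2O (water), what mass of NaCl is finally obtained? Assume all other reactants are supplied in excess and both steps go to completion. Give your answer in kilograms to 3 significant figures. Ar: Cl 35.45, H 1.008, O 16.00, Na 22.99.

1610 kg

M(H2O) = 2(1.008) + 16.00 = 18.016 g/mol.
M(NaCl) = 22.99 + 35.45 = 58.44 g/mol.
248 kg = 248000 g.
n(H2O) = 248000 / 18.016 = 13770 mol.
Step 1 gives a 1:2 ratio of H2O to NaOH, so n(NaOH) = 27530 mol.
In step 2 the NaOH:NaCl ratio is 3:3, so n(NaCl) = 27530 mol.
Mass of NaCl = 27530 × 58.44 = 1.609 × 10^6 g = 1610 kg.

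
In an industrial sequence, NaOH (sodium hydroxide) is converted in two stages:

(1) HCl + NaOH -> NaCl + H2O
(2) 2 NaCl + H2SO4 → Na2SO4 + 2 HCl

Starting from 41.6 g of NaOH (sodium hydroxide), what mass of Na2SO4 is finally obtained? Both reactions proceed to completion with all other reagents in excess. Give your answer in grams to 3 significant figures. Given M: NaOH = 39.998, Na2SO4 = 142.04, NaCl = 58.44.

73.9 g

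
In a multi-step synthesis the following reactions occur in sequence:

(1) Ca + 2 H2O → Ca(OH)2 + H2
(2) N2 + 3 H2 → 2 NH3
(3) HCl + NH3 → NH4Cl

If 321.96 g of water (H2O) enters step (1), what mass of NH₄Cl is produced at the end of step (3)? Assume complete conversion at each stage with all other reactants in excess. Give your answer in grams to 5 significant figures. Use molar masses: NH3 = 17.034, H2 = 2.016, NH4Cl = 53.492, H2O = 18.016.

318.65 g

n(H2O) = 321.96 / 18.016 = 17.8708 mol.
Reaction (1): H2O→H2 ratio 2:1 ⇒ n(H2) = 8.93539 mol.
Reaction (2): H2→NH3 ratio 3:2 ⇒ n(NH3) = 5.95693 mol.
Reaction (3): NH3→NH4Cl ratio 1:1 ⇒ n(NH4Cl) = 5.95693 mol.
Mass of NH4Cl = 5.95693 × 53.492 = 318.648 g.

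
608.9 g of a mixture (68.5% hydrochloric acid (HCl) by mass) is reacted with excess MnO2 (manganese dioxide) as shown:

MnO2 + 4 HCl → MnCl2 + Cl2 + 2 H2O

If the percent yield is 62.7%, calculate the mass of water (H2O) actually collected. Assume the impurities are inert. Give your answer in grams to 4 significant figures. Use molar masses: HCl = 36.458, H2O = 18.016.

Pure HCl available = 608.9 g × 0.685 = 417.10 g.
n(HCl) = 417.10 g / 36.458 g/mol = 11.440 mol.
From the equation the HCl:H2O mole ratio is 4:2, so n(H2O) = 11.440 × 2/4 = 5.7202 mol.
Mass of H2O = 5.7202 mol × 18.016 g/mol = 103.06 g.
Actual mass collected = 103.06 g × 0.627 = 64.616 g.

64.62 g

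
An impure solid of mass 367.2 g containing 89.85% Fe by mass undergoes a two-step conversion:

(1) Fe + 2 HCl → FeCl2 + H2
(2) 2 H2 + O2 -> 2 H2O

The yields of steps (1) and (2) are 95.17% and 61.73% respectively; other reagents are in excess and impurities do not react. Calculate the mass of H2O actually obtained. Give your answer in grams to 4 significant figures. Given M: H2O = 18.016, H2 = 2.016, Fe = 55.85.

Pure Fe = 367.2 × 0.8985 = 329.93 g.
n(Fe) = 329.93 / 55.85 = 5.9074 mol.
Step 1 (Fe:H2 = 1:1): theoretical n(H2) = 5.9074 mol; at 95.17% yield, n(H2) = 5.6221 mol.
Step 2 (H2:H2O = 2:2): theoretical n(H2O) = 5.6221 mol, so theoretical mass = 5.6221 × 18.016 = 101.29 g.
At 61.73% yield, actual mass of H2O = 101.29 × 0.6173 = 62.525 g.

62.52 g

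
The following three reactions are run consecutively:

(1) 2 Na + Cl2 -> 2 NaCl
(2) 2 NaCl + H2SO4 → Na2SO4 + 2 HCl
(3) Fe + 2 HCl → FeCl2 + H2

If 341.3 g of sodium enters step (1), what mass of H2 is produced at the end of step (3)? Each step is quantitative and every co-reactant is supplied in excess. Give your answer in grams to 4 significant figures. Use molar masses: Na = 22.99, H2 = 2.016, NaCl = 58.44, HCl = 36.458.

14.96 g

n(Na) = 341.3 / 22.99 = 14.846 mol.
Reaction (1): Na→NaCl ratio 2:2 ⇒ n(NaCl) = 14.846 mol.
Reaction (2): NaCl→HCl ratio 2:2 ⇒ n(HCl) = 14.846 mol.
Reaction (3): HCl→H2 ratio 2:1 ⇒ n(H2) = 7.4228 mol.
Mass of H2 = 7.4228 × 2.016 = 14.964 g.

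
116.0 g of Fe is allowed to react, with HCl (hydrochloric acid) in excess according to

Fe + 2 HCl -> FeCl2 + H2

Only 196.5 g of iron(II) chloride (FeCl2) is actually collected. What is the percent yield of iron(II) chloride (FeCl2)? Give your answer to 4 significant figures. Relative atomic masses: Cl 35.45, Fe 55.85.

M(Fe) = 55.85 g/mol.
M(FeCl2) = 55.85 + 2(35.45) = 126.75 g/mol.
n(Fe) = 116.00 g / 55.85 g/mol = 2.0770 mol.
From the equation the Fe:FeCl2 mole ratio is 1:1, so n(FeCl2) = 2.0770 × 1/1 = 2.0770 mol.
Mass of FeCl2 = 2.0770 mol × 126.75 g/mol = 263.26 g.
This is the theoretical yield. Percent yield = 196.5 g / 263.26 g × 100% = 74.641%.

74.64 %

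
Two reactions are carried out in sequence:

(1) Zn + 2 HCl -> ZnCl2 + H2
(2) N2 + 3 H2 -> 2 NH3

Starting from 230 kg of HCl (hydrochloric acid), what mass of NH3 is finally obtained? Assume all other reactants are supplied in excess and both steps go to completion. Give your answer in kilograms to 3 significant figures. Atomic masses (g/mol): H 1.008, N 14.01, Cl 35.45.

35.8 kg

M(HCl) = 1.008 + 35.45 = 36.458 g/mol.
M(NH3) = 14.01 + 3(1.008) = 17.034 g/mol.
230 kg = 230000 g.
n(HCl) = 230000 / 36.458 = 6309 mol.
Step 1 gives a 2:1 ratio of HCl to H2, so n(H2) = 3154 mol.
In step 2 the H2:NH3 ratio is 3:2, so n(NH3) = 2103 mol.
Mass of NH3 = 2103 × 17.034 = 35820 g = 35.8 kg.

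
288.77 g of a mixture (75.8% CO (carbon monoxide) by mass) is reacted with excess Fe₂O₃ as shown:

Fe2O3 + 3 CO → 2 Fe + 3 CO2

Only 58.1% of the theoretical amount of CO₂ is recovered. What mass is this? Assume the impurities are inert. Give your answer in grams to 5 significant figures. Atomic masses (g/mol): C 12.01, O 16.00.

Pure CO available = 288.77 g × 0.758 = 218.888 g.
M(CO) = 12.01 + 16.00 = 28.01 g/mol.
M(CO2) = 12.01 + 2(16.00) = 44.01 g/mol.
n(CO) = 218.888 g / 28.01 g/mol = 7.81463 mol.
From the equation the CO:CO2 mole ratio is 3:3, so n(CO2) = 7.81463 × 3/3 = 7.81463 mol.
Mass of CO2 = 7.81463 mol × 44.01 g/mol = 343.922 g.
Actual mass collected = 343.922 g × 0.581 = 199.818 g.

199.82 g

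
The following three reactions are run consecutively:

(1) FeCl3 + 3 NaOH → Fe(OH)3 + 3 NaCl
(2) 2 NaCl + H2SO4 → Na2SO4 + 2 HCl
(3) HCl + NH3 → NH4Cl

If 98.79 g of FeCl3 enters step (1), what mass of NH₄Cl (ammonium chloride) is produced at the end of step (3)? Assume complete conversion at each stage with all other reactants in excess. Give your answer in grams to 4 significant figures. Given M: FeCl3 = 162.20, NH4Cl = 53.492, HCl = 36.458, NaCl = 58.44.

n(FeCl3) = 98.79 / 162.20 = 0.60906 mol.
Reaction (1): FeCl3→NaCl ratio 1:3 ⇒ n(NaCl) = 1.8272 mol.
Reaction (2): NaCl→HCl ratio 2:2 ⇒ n(HCl) = 1.8272 mol.
Reaction (3): HCl→NH4Cl ratio 1:1 ⇒ n(NH4Cl) = 1.8272 mol.
Mass of NH4Cl = 1.8272 × 53.492 = 97.740 g.

97.74 g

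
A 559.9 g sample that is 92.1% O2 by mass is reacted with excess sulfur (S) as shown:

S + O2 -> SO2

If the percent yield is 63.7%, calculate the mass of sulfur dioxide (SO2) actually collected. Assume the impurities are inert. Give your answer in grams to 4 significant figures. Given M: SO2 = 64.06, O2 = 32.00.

657.6 g

Pure O2 available = 559.9 g × 0.921 = 515.67 g.
n(O2) = 515.67 g / 32.00 g/mol = 16.115 mol.
From the equation the O2:SO2 mole ratio is 1:1, so n(SO2) = 16.115 × 1/1 = 16.115 mol.
Mass of SO2 = 16.115 mol × 64.06 g/mol = 1032.3 g.
Actual mass collected = 1032.3 g × 0.637 = 657.58 g.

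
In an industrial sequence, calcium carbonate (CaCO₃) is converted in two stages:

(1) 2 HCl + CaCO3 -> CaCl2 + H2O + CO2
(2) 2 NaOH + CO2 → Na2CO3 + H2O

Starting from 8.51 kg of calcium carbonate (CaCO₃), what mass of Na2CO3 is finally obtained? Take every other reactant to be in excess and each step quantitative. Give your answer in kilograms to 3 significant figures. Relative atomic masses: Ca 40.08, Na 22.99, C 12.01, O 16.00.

9.01 kg

M(CaCO3) = 40.08 + 12.01 + 3(16.00) = 100.09 g/mol.
M(Na2CO3) = 2(22.99) + 12.01 + 3(16.00) = 105.99 g/mol.
8.51 kg = 8510 g.
n(CaCO3) = 8510 / 100.09 = 85.02 mol.
Step 1 gives a 1:1 ratio of CaCO3 to CO2, so n(CO2) = 85.02 mol.
In step 2 the CO2:Na2CO3 ratio is 1:1, so n(Na2CO3) = 85.02 mol.
Mass of Na2CO3 = 85.02 × 105.99 = 9012 g = 9.01 kg.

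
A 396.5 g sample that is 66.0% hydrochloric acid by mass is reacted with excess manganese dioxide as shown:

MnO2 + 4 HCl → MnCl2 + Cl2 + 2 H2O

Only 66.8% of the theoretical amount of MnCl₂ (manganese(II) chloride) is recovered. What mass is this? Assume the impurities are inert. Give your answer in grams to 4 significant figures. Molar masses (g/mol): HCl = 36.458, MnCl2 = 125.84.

150.8 g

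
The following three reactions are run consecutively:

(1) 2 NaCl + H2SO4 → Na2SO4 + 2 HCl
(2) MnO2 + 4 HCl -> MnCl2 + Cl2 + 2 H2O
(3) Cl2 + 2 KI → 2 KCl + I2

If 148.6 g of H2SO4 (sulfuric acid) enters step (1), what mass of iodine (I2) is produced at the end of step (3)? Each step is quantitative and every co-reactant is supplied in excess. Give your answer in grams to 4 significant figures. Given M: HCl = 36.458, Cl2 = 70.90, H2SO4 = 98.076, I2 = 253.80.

n(H2SO4) = 148.6 / 98.076 = 1.5152 mol.
Reaction (1): H2SO4→HCl ratio 1:2 ⇒ n(HCl) = 3.0303 mol.
Reaction (2): HCl→Cl2 ratio 4:1 ⇒ n(Cl2) = 0.75758 mol.
Reaction (3): Cl2→I2 ratio 1:1 ⇒ n(I2) = 0.75758 mol.
Mass of I2 = 0.75758 × 253.80 = 192.27 g.

192.3 g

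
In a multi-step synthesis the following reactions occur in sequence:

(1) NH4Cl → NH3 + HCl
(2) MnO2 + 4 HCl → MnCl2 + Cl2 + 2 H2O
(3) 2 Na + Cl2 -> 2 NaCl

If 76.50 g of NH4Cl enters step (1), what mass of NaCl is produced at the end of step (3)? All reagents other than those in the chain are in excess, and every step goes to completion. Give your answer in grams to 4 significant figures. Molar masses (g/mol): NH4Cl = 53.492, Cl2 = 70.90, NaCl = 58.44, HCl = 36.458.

n(NH4Cl) = 76.50 / 53.492 = 1.4301 mol.
Reaction (1): NH4Cl→HCl ratio 1:1 ⇒ n(HCl) = 1.4301 mol.
Reaction (2): HCl→Cl2 ratio 4:1 ⇒ n(Cl2) = 0.35753 mol.
Reaction (3): Cl2→NaCl ratio 1:2 ⇒ n(NaCl) = 0.71506 mol.
Mass of NaCl = 0.71506 × 58.44 = 41.788 g.

41.79 g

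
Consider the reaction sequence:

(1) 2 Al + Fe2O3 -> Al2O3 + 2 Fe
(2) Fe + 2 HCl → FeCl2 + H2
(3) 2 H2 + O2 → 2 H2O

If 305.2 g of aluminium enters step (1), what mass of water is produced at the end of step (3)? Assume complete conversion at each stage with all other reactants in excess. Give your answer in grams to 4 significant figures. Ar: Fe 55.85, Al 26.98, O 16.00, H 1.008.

203.8 g

M(Al) = 26.98 g/mol.
M(H2O) = 2(1.008) + 16.00 = 18.016 g/mol.
n(Al) = 305.2 / 26.98 = 11.312 mol.
Reaction (1): Al→Fe ratio 2:2 ⇒ n(Fe) = 11.312 mol.
Reaction (2): Fe→H2 ratio 1:1 ⇒ n(H2) = 11.312 mol.
Reaction (3): H2→H2O ratio 2:2 ⇒ n(H2O) = 11.312 mol.
Mass of H2O = 11.312 × 18.016 = 203.80 g.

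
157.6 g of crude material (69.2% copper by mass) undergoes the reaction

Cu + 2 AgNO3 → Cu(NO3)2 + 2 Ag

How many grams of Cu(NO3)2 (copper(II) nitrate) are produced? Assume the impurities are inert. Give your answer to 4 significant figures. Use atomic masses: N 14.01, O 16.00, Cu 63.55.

Mass of pure Cu = 157.6 g × 0.692 = 109.06 g.
M(Cu) = 63.55 g/mol.
M(Cu(NO3)2) = 63.55 + 2(14.01) + 6(16.00) = 187.57 g/mol.
n(Cu) = 109.06 g / 63.55 g/mol = 1.7161 mol.
From the equation the Cu:Cu(NO3)2 mole ratio is 1:1, so n(Cu(NO3)2) = 1.7161 × 1/1 = 1.7161 mol.
Mass of Cu(NO3)2 = 1.7161 mol × 187.57 g/mol = 321.89 g.

321.9 g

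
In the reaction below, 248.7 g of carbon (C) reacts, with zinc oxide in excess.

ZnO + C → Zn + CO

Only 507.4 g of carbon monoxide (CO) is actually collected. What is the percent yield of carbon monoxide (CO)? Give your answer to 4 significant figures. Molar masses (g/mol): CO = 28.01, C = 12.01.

87.48 %

n(C) = 248.70 g / 12.01 g/mol = 20.708 mol.
From the equation the C:CO mole ratio is 1:1, so n(CO) = 20.708 × 1/1 = 20.708 mol.
Mass of CO = 20.708 mol × 28.01 g/mol = 580.02 g.
This is the theoretical yield. Percent yield = 507.4 g / 580.02 g × 100% = 87.479%.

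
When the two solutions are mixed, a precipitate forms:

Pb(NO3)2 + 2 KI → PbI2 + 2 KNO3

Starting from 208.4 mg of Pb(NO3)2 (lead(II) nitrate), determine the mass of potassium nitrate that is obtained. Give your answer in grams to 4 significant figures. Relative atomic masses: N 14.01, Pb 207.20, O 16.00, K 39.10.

0.1272 g

M(Pb(NO3)2) = 207.20 + 2(14.01) + 6(16.00) = 331.22 g/mol.
M(KNO3) = 39.10 + 14.01 + 3(16.00) = 101.11 g/mol.
Convert: 208.4 mg = 0.20840 g.
n(Pb(NO3)2) = 0.20840 g / 331.22 g/mol = 0.00062919 mol.
From the equation the Pb(NO3)2:KNO3 mole ratio is 1:2, so n(KNO3) = 0.00062919 × 2/1 = 0.0012584 mol.
Mass of KNO3 = 0.0012584 mol × 101.11 g/mol = 0.12723 g.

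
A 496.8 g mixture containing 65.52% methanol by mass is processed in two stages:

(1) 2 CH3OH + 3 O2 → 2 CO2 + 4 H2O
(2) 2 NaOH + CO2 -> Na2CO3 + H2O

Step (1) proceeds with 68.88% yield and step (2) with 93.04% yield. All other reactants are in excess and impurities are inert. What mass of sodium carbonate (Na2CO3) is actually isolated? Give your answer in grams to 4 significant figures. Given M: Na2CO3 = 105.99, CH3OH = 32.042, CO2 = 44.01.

Pure CH3OH = 496.8 × 0.6552 = 325.50 g.
n(CH3OH) = 325.50 / 32.042 = 10.159 mol.
Step 1 (CH3OH:CO2 = 2:2): theoretical n(CO2) = 10.159 mol; at 68.88% yield, n(CO2) = 6.9973 mol.
Step 2 (CO2:Na2CO3 = 1:1): theoretical n(Na2CO3) = 6.9973 mol, so theoretical mass = 6.9973 × 105.99 = 741.64 g.
At 93.04% yield, actual mass of Na2CO3 = 741.64 × 0.9304 = 690.02 g.

690.0 g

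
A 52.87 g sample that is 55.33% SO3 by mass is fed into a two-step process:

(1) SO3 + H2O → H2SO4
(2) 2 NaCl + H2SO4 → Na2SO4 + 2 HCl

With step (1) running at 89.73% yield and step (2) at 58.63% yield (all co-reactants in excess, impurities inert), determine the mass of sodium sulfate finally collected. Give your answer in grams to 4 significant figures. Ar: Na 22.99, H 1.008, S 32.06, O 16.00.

27.30 g

Pure SO3 = 52.87 × 0.5533 = 29.253 g.
M(SO3) = 32.06 + 3(16.00) = 80.06 g/mol.
M(Na2SO4) = 2(22.99) + 32.06 + 4(16.00) = 142.04 g/mol.
n(SO3) = 29.253 / 80.06 = 0.36539 mol.
Step 1 (SO3:H2SO4 = 1:1): theoretical n(H2SO4) = 0.36539 mol; at 89.73% yield, n(H2SO4) = 0.32786 mol.
Step 2 (H2SO4:Na2SO4 = 1:1): theoretical n(Na2SO4) = 0.32786 mol, so theoretical mass = 0.32786 × 142.04 = 46.570 g.
At 58.63% yield, actual mass of Na2SO4 = 46.570 × 0.5863 = 27.304 g.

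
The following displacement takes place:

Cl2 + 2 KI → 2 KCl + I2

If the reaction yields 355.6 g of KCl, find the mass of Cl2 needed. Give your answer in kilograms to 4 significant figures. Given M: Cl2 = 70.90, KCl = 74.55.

n(KCl) = 355.60 g / 74.55 g/mol = 4.7700 mol.
From the equation the KCl:Cl2 mole ratio is 2:1, so n(Cl2) = 4.7700 × 1/2 = 2.3850 mol.
Mass of Cl2 = 2.3850 mol × 70.90 g/mol = 169.09 g.
Converting to kg: 169.09 g = 0.1691 kg.

0.1691 kg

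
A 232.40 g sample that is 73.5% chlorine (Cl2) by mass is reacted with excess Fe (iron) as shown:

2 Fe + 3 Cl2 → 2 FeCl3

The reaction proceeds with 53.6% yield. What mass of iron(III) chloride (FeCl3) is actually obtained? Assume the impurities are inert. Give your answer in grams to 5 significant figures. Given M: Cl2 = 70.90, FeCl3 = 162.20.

139.64 g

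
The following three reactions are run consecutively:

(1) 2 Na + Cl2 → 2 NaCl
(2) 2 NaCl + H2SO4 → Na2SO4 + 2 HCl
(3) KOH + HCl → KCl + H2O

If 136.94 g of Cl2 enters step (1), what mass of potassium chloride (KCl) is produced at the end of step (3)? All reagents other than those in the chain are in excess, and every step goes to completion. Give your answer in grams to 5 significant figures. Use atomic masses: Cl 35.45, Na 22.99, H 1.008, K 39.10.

287.98 g

M(Cl2) = 2(35.45) = 70.90 g/mol.
M(KCl) = 39.10 + 35.45 = 74.55 g/mol.
n(Cl2) = 136.94 / 70.90 = 1.93145 mol.
Reaction (1): Cl2→NaCl ratio 1:2 ⇒ n(NaCl) = 3.86291 mol.
Reaction (2): NaCl→HCl ratio 2:2 ⇒ n(HCl) = 3.86291 mol.
Reaction (3): HCl→KCl ratio 1:1 ⇒ n(KCl) = 3.86291 mol.
Mass of KCl = 3.86291 × 74.55 = 287.980 g.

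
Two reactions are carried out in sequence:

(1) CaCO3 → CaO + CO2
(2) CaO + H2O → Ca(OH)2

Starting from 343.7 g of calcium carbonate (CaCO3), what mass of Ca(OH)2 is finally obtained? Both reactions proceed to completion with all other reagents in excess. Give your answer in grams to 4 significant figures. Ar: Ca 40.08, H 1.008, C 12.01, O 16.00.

254.4 g

M(CaCO3) = 40.08 + 12.01 + 3(16.00) = 100.09 g/mol.
M(Ca(OH)2) = 40.08 + 2(16.00) + 2(1.008) = 74.096 g/mol.
n(CaCO3) = 343.70 / 100.09 = 3.4339 mol.
Step 1 gives a 1:1 ratio of CaCO3 to CaO, so n(CaO) = 3.4339 mol.
In step 2 the CaO:Ca(OH)2 ratio is 1:1, so n(Ca(OH)2) = 3.4339 mol.
Mass of Ca(OH)2 = 3.4339 × 74.096 = 254.44 g.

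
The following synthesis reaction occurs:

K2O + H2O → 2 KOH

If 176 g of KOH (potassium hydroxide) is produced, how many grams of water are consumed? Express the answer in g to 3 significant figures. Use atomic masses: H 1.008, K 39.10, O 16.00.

M(KOH) = 39.10 + 16.00 + 1.008 = 56.108 g/mol.
M(H2O) = 2(1.008) + 16.00 = 18.016 g/mol.
n(KOH) = 176.0 g / 56.108 g/mol = 3.137 mol.
From the equation the KOH:H2O mole ratio is 2:1, so n(H2O) = 3.137 × 1/2 = 1.568 mol.
Mass of H2O = 1.568 mol × 18.016 g/mol = 28.26 g.

28.3 g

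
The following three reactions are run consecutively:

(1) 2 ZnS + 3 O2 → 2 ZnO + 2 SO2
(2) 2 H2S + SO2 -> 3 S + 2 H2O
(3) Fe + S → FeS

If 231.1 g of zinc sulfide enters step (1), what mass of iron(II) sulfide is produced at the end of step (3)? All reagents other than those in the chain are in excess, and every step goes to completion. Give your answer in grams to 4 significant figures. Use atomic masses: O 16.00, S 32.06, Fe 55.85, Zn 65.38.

M(ZnS) = 65.38 + 32.06 = 97.44 g/mol.
M(FeS) = 55.85 + 32.06 = 87.91 g/mol.
n(ZnS) = 231.1 / 97.44 = 2.3717 mol.
Reaction (1): ZnS→SO2 ratio 2:2 ⇒ n(SO2) = 2.3717 mol.
Reaction (2): SO2→S ratio 1:3 ⇒ n(S) = 7.1151 mol.
Reaction (3): S→FeS ratio 1:1 ⇒ n(FeS) = 7.1151 mol.
Mass of FeS = 7.1151 × 87.91 = 625.49 g.

625.5 g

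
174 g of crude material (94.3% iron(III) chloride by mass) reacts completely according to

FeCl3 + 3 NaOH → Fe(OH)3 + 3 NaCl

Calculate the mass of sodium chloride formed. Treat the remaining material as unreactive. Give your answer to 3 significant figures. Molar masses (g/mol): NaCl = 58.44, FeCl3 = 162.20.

177 g

Mass of pure FeCl3 = 174 g × 0.943 = 164.1 g.
n(FeCl3) = 164.1 g / 162.20 g/mol = 1.012 mol.
From the equation the FeCl3:NaCl mole ratio is 1:3, so n(NaCl) = 1.012 × 3/1 = 3.035 mol.
Mass of NaCl = 3.035 mol × 58.44 g/mol = 177.4 g.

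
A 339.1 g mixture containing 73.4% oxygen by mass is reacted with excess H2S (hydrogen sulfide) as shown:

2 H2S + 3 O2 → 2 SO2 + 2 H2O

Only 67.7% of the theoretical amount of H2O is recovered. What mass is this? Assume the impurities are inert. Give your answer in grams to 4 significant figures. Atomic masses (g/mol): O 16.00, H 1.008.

Pure O2 available = 339.1 g × 0.734 = 248.90 g.
M(O2) = 2(16.00) = 32.00 g/mol.
M(H2O) = 2(1.008) + 16.00 = 18.016 g/mol.
n(O2) = 248.90 g / 32.00 g/mol = 7.7781 mol.
From the equation the O2:H2O mole ratio is 3:2, so n(H2O) = 7.7781 × 2/3 = 5.1854 mol.
Mass of H2O = 5.1854 mol × 18.016 g/mol = 93.420 g.
Actual mass collected = 93.420 g × 0.677 = 63.246 g.

63.25 g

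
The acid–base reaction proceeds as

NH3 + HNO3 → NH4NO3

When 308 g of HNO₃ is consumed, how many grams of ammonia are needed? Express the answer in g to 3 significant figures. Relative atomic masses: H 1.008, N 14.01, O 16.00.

M(HNO3) = 1.008 + 14.01 + 3(16.00) = 63.018 g/mol.
M(NH3) = 14.01 + 3(1.008) = 17.034 g/mol.
n(HNO3) = 308.0 g / 63.018 g/mol = 4.887 mol.
From the equation the HNO3:NH3 mole ratio is 1:1, so n(NH3) = 4.887 × 1/1 = 4.887 mol.
Mass of NH3 = 4.887 mol × 17.034 g/mol = 83.25 g.

83.3 g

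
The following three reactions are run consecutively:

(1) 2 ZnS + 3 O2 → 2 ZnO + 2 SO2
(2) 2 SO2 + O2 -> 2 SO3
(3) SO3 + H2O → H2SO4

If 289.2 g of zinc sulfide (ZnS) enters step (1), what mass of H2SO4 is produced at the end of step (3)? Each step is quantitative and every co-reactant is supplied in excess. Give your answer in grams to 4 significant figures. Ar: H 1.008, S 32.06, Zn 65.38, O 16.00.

291.1 g

M(ZnS) = 65.38 + 32.06 = 97.44 g/mol.
M(H2SO4) = 2(1.008) + 32.06 + 4(16.00) = 98.076 g/mol.
n(ZnS) = 289.2 / 97.44 = 2.9680 mol.
Reaction (1): ZnS→SO2 ratio 2:2 ⇒ n(SO2) = 2.9680 mol.
Reaction (2): SO2→SO3 ratio 2:2 ⇒ n(SO3) = 2.9680 mol.
Reaction (3): SO3→H2SO4 ratio 1:1 ⇒ n(H2SO4) = 2.9680 mol.
Mass of H2SO4 = 2.9680 × 98.076 = 291.09 g.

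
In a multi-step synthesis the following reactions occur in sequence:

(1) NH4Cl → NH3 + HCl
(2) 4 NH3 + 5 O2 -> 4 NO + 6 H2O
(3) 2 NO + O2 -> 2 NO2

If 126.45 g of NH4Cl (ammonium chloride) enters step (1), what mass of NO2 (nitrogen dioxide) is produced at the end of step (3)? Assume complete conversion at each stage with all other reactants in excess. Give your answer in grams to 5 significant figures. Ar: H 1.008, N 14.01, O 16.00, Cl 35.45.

108.76 g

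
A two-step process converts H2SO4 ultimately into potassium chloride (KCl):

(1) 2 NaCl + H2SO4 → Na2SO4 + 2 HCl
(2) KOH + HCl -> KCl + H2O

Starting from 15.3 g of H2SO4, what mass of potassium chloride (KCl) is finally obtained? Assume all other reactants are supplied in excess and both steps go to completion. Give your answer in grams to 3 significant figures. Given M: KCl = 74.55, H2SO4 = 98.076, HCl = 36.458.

23.3 g

n(H2SO4) = 15.30 / 98.076 = 0.1560 mol.
Step 1 gives a 1:2 ratio of H2SO4 to HCl, so n(HCl) = 0.3120 mol.
In step 2 the HCl:KCl ratio is 1:1, so n(KCl) = 0.3120 mol.
Mass of KCl = 0.3120 × 74.55 = 23.26 g.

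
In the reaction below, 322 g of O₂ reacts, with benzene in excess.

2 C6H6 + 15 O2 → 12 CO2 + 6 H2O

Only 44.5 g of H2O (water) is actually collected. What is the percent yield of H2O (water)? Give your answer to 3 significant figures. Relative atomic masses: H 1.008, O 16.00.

61.4 %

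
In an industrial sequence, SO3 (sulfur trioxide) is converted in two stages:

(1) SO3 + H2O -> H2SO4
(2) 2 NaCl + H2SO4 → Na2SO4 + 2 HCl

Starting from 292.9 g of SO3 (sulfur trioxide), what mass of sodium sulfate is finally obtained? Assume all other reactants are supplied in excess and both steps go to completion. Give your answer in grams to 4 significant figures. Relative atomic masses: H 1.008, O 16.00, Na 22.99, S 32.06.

M(SO3) = 32.06 + 3(16.00) = 80.06 g/mol.
M(Na2SO4) = 2(22.99) + 32.06 + 4(16.00) = 142.04 g/mol.
n(SO3) = 292.90 / 80.06 = 3.6585 mol.
Step 1 gives a 1:1 ratio of SO3 to H2SO4, so n(H2SO4) = 3.6585 mol.
In step 2 the H2SO4:Na2SO4 ratio is 1:1, so n(Na2SO4) = 3.6585 mol.
Mass of Na2SO4 = 3.6585 × 142.04 = 519.65 g.

519.7 g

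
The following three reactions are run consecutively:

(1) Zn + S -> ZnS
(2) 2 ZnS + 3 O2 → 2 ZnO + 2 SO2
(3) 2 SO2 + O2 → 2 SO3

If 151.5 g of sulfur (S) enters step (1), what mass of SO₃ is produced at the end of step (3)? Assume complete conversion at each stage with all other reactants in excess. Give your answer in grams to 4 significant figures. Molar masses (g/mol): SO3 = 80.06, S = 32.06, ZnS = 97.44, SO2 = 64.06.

378.3 g

n(S) = 151.5 / 32.06 = 4.7255 mol.
Reaction (1): S→ZnS ratio 1:1 ⇒ n(ZnS) = 4.7255 mol.
Reaction (2): ZnS→SO2 ratio 2:2 ⇒ n(SO2) = 4.7255 mol.
Reaction (3): SO2→SO3 ratio 2:2 ⇒ n(SO3) = 4.7255 mol.
Mass of SO3 = 4.7255 × 80.06 = 378.32 g.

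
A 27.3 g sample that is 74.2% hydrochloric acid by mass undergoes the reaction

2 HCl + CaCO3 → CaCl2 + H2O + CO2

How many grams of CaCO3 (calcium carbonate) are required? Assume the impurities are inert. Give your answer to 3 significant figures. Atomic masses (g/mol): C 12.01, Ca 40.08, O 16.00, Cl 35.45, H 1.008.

Mass of pure HCl = 27.3 g × 0.742 = 20.26 g.
M(HCl) = 1.008 + 35.45 = 36.458 g/mol.
M(CaCO3) = 40.08 + 12.01 + 3(16.00) = 100.09 g/mol.
n(HCl) = 20.26 g / 36.458 g/mol = 0.5556 mol.
From the equation the HCl:CaCO3 mole ratio is 2:1, so n(CaCO3) = 0.5556 × 1/2 = 0.2778 mol.
Mass of CaCO3 = 0.2778 mol × 100.09 g/mol = 27.81 g.

27.8 g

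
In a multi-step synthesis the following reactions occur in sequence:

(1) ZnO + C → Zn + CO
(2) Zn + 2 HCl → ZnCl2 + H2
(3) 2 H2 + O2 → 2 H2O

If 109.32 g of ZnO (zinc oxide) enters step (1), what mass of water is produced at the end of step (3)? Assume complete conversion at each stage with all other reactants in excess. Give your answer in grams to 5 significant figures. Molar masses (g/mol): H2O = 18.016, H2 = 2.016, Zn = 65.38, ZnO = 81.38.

n(ZnO) = 109.32 / 81.38 = 1.34333 mol.
Reaction (1): ZnO→Zn ratio 1:1 ⇒ n(Zn) = 1.34333 mol.
Reaction (2): Zn→H2 ratio 1:1 ⇒ n(H2) = 1.34333 mol.
Reaction (3): H2→H2O ratio 2:2 ⇒ n(H2O) = 1.34333 mol.
Mass of H2O = 1.34333 × 18.016 = 24.2014 g.

24.201 g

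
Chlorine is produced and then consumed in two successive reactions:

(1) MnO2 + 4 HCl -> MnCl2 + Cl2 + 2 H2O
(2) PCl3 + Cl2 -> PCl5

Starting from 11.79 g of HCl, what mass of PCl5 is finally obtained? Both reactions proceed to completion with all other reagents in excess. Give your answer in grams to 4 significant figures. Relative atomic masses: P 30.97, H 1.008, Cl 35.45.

M(HCl) = 1.008 + 35.45 = 36.458 g/mol.
M(PCl5) = 30.97 + 5(35.45) = 208.22 g/mol.
n(HCl) = 11.790 / 36.458 = 0.32339 mol.
Step 1 gives a 4:1 ratio of HCl to Cl2, so n(Cl2) = 0.080846 mol.
In step 2 the Cl2:PCl5 ratio is 1:1, so n(PCl5) = 0.080846 mol.
Mass of PCl5 = 0.080846 × 208.22 = 16.834 g.

16.83 g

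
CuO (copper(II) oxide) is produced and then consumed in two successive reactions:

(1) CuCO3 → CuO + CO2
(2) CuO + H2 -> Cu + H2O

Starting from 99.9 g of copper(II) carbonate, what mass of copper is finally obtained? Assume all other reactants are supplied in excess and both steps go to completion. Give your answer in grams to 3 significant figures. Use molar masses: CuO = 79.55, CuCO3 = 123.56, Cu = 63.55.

n(CuCO3) = 99.90 / 123.56 = 0.8085 mol.
Step 1 gives a 1:1 ratio of CuCO3 to CuO, so n(CuO) = 0.8085 mol.
In step 2 the CuO:Cu ratio is 1:1, so n(Cu) = 0.8085 mol.
Mass of Cu = 0.8085 × 63.55 = 51.38 g.

51.4 g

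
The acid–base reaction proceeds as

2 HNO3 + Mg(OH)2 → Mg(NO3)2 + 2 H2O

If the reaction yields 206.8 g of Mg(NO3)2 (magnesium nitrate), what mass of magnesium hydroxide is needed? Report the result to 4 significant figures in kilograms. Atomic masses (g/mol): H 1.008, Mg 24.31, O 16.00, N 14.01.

0.08132 kg

M(Mg(NO3)2) = 24.31 + 2(14.01) + 6(16.00) = 148.33 g/mol.
M(Mg(OH)2) = 24.31 + 2(16.00) + 2(1.008) = 58.326 g/mol.
n(Mg(NO3)2) = 206.80 g / 148.33 g/mol = 1.3942 mol.
From the equation the Mg(NO3)2:Mg(OH)2 mole ratio is 1:1, so n(Mg(OH)2) = 1.3942 × 1/1 = 1.3942 mol.
Mass of Mg(OH)2 = 1.3942 mol × 58.326 g/mol = 81.317 g.
Converting to kg: 81.317 g = 0.08132 kg.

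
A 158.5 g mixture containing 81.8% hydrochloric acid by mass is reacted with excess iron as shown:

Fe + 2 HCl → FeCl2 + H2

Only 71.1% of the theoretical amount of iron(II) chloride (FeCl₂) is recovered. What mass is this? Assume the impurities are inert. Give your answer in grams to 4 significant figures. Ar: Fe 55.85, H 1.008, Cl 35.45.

160.2 g

Pure HCl available = 158.5 g × 0.818 = 129.65 g.
M(HCl) = 1.008 + 35.45 = 36.458 g/mol.
M(FeCl2) = 55.85 + 2(35.45) = 126.75 g/mol.
n(HCl) = 129.65 g / 36.458 g/mol = 3.5562 mol.
From the equation the HCl:FeCl2 mole ratio is 2:1, so n(FeCl2) = 3.5562 × 1/2 = 1.7781 mol.
Mass of FeCl2 = 1.7781 mol × 126.75 g/mol = 225.38 g.
Actual mass collected = 225.38 g × 0.711 = 160.24 g.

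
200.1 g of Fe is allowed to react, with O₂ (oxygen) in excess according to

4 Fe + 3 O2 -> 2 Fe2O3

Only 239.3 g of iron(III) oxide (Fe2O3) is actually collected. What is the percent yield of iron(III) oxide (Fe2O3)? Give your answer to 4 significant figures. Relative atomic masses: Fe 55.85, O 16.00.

83.65 %

M(Fe) = 55.85 g/mol.
M(Fe2O3) = 2(55.85) + 3(16.00) = 159.70 g/mol.
n(Fe) = 200.10 g / 55.85 g/mol = 3.5828 mol.
From the equation the Fe:Fe2O3 mole ratio is 4:2, so n(Fe2O3) = 3.5828 × 2/4 = 1.7914 mol.
Mass of Fe2O3 = 1.7914 mol × 159.70 g/mol = 286.09 g.
This is the theoretical yield. Percent yield = 239.3 g / 286.09 g × 100% = 83.646%.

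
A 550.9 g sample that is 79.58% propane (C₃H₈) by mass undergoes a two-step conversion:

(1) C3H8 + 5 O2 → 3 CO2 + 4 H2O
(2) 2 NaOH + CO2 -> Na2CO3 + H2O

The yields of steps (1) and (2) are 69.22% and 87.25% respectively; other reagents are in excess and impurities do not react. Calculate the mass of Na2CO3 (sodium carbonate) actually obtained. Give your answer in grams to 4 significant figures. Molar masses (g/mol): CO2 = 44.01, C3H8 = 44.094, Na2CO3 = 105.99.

Pure C3H8 = 550.9 × 0.7958 = 438.41 g.
n(C3H8) = 438.41 / 44.094 = 9.9425 mol.
Step 1 (C3H8:CO2 = 1:3): theoretical n(CO2) = 29.828 mol; at 69.22% yield, n(CO2) = 20.647 mol.
Step 2 (CO2:Na2CO3 = 1:1): theoretical n(Na2CO3) = 20.647 mol, so theoretical mass = 20.647 × 105.99 = 2188.3 g.
At 87.25% yield, actual mass of Na2CO3 = 2188.3 × 0.8725 = 1909.3 g.

1909 g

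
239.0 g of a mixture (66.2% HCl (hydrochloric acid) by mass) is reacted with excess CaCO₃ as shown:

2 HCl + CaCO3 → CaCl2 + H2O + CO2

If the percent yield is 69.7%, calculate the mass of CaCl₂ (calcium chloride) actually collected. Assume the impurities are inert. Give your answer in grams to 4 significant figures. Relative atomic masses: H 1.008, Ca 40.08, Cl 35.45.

167.8 g

Pure HCl available = 239.0 g × 0.662 = 158.22 g.
M(HCl) = 1.008 + 35.45 = 36.458 g/mol.
M(CaCl2) = 40.08 + 2(35.45) = 110.98 g/mol.
n(HCl) = 158.22 g / 36.458 g/mol = 4.3397 mol.
From the equation the HCl:CaCl2 mole ratio is 2:1, so n(CaCl2) = 4.3397 × 1/2 = 2.1699 mol.
Mass of CaCl2 = 2.1699 mol × 110.98 g/mol = 240.81 g.
Actual mass collected = 240.81 g × 0.697 = 167.85 g.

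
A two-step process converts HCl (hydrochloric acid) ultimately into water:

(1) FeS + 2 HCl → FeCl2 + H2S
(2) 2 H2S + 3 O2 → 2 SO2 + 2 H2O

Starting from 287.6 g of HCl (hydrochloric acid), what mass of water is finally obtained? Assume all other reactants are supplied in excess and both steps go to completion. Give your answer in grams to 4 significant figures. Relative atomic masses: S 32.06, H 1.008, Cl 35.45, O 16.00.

71.06 g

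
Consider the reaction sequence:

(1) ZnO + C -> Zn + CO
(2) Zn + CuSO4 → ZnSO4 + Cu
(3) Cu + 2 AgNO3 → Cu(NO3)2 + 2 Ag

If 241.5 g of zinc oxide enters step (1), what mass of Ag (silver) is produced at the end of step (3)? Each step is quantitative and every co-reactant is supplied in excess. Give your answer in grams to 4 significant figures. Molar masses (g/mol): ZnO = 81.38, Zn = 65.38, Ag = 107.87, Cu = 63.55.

n(ZnO) = 241.5 / 81.38 = 2.9676 mol.
Reaction (1): ZnO→Zn ratio 1:1 ⇒ n(Zn) = 2.9676 mol.
Reaction (2): Zn→Cu ratio 1:1 ⇒ n(Cu) = 2.9676 mol.
Reaction (3): Cu→Ag ratio 1:2 ⇒ n(Ag) = 5.9351 mol.
Mass of Ag = 5.9351 × 107.87 = 640.22 g.

640.2 g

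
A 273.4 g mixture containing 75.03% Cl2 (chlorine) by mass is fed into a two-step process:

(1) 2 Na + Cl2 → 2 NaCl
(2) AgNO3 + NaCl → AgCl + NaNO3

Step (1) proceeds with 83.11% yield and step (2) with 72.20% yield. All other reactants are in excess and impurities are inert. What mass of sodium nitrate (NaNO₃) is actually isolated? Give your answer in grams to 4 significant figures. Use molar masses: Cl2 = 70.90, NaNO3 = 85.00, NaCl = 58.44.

Pure Cl2 = 273.4 × 0.7503 = 205.13 g.
n(Cl2) = 205.13 / 70.90 = 2.8933 mol.
Step 1 (Cl2:NaCl = 1:2): theoretical n(NaCl) = 5.7865 mol; at 83.11% yield, n(NaCl) = 4.8092 mol.
Step 2 (NaCl:NaNO3 = 1:1): theoretical n(NaNO3) = 4.8092 mol, so theoretical mass = 4.8092 × 85.00 = 408.78 g.
At 72.20% yield, actual mass of NaNO3 = 408.78 × 0.7220 = 295.14 g.

295.1 g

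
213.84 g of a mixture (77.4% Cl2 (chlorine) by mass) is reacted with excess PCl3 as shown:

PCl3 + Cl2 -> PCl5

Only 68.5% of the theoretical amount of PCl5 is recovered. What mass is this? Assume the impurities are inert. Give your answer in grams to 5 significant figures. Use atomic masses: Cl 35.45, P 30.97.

332.96 g

Pure Cl2 available = 213.84 g × 0.774 = 165.512 g.
M(Cl2) = 2(35.45) = 70.90 g/mol.
M(PCl5) = 30.97 + 5(35.45) = 208.22 g/mol.
n(Cl2) = 165.512 g / 70.90 g/mol = 2.33445 mol.
From the equation the Cl2:PCl5 mole ratio is 1:1, so n(PCl5) = 2.33445 × 1/1 = 2.33445 mol.
Mass of PCl5 = 2.33445 mol × 208.22 g/mol = 486.078 g.
Actual mass collected = 486.078 g × 0.685 = 332.964 g.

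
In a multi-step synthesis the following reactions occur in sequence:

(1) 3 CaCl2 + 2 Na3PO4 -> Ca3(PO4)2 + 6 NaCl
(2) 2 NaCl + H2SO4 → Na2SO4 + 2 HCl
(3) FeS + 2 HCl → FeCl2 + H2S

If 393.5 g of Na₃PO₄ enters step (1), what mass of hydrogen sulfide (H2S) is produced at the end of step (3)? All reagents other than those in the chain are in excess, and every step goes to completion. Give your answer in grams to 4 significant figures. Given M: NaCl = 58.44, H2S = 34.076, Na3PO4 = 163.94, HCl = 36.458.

122.7 g

n(Na3PO4) = 393.5 / 163.94 = 2.4003 mol.
Reaction (1): Na3PO4→NaCl ratio 2:6 ⇒ n(NaCl) = 7.2008 mol.
Reaction (2): NaCl→HCl ratio 2:2 ⇒ n(HCl) = 7.2008 mol.
Reaction (3): HCl→H2S ratio 2:1 ⇒ n(H2S) = 3.6004 mol.
Mass of H2S = 3.6004 × 34.076 = 122.69 g.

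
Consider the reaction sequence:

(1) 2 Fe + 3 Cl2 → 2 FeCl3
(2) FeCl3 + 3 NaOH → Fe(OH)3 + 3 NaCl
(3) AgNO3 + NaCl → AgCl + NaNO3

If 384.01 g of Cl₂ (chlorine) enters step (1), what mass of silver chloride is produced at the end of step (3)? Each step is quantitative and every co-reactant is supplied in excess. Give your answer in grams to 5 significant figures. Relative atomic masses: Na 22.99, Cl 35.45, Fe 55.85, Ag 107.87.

1552.5 g

M(Cl2) = 2(35.45) = 70.90 g/mol.
M(AgCl) = 107.87 + 35.45 = 143.32 g/mol.
n(Cl2) = 384.01 / 70.90 = 5.41622 mol.
Reaction (1): Cl2→FeCl3 ratio 3:2 ⇒ n(FeCl3) = 3.61081 mol.
Reaction (2): FeCl3→NaCl ratio 1:3 ⇒ n(NaCl) = 10.8324 mol.
Reaction (3): NaCl→AgCl ratio 1:1 ⇒ n(AgCl) = 10.8324 mol.
Mass of AgCl = 10.8324 × 143.32 = 1552.51 g.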